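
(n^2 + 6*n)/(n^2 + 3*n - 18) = n/(n - 3)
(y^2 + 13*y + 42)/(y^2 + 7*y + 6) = (y + 7)/(y + 1)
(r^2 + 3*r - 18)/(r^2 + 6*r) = (r - 3)/r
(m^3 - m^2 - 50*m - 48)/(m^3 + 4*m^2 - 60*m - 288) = (m + 1)/(m + 6)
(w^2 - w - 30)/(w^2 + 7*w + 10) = (w - 6)/(w + 2)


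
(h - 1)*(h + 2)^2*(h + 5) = h^4 + 8*h^3 + 15*h^2 - 4*h - 20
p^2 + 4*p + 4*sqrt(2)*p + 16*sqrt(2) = (p + 4)*(p + 4*sqrt(2))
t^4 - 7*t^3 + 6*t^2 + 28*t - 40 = (t - 5)*(t - 2)^2*(t + 2)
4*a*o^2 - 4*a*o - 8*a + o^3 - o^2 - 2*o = (4*a + o)*(o - 2)*(o + 1)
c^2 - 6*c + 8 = (c - 4)*(c - 2)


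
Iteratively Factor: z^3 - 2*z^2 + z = (z)*(z^2 - 2*z + 1) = z*(z - 1)*(z - 1)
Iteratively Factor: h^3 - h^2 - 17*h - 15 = (h + 3)*(h^2 - 4*h - 5) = (h - 5)*(h + 3)*(h + 1)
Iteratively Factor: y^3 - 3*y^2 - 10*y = (y)*(y^2 - 3*y - 10) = y*(y - 5)*(y + 2)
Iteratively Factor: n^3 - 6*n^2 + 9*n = (n - 3)*(n^2 - 3*n) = n*(n - 3)*(n - 3)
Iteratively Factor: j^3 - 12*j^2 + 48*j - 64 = (j - 4)*(j^2 - 8*j + 16) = (j - 4)^2*(j - 4)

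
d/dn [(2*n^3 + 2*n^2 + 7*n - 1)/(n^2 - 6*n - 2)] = (2*n^4 - 24*n^3 - 31*n^2 - 6*n - 20)/(n^4 - 12*n^3 + 32*n^2 + 24*n + 4)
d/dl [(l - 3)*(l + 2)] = 2*l - 1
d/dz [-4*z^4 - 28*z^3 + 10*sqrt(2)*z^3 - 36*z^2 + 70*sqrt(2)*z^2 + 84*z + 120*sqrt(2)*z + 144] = -16*z^3 - 84*z^2 + 30*sqrt(2)*z^2 - 72*z + 140*sqrt(2)*z + 84 + 120*sqrt(2)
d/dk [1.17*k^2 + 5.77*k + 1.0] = 2.34*k + 5.77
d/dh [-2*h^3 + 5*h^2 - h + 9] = -6*h^2 + 10*h - 1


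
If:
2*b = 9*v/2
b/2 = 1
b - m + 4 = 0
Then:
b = 2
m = 6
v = 8/9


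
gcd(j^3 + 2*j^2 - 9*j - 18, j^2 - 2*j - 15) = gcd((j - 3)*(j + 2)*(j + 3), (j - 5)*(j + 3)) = j + 3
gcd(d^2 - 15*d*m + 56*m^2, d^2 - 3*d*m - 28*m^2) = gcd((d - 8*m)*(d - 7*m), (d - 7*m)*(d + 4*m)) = d - 7*m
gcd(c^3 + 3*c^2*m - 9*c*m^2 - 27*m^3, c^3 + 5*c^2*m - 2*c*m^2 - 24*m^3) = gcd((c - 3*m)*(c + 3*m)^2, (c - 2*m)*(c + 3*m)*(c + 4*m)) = c + 3*m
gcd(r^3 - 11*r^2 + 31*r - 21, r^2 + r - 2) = r - 1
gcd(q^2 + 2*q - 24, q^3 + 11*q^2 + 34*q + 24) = q + 6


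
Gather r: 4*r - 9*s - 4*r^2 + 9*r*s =-4*r^2 + r*(9*s + 4) - 9*s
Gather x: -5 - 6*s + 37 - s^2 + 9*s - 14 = -s^2 + 3*s + 18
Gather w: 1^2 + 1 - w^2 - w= -w^2 - w + 2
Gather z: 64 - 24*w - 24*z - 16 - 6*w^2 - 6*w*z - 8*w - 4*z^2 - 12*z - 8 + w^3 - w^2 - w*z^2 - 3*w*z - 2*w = w^3 - 7*w^2 - 34*w + z^2*(-w - 4) + z*(-9*w - 36) + 40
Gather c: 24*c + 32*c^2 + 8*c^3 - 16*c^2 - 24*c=8*c^3 + 16*c^2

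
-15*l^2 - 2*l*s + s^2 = (-5*l + s)*(3*l + s)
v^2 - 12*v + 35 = (v - 7)*(v - 5)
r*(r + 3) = r^2 + 3*r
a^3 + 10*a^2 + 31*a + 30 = (a + 2)*(a + 3)*(a + 5)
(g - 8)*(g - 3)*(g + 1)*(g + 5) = g^4 - 5*g^3 - 37*g^2 + 89*g + 120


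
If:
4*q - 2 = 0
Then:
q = 1/2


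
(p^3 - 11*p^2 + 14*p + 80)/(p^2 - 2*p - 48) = (p^2 - 3*p - 10)/(p + 6)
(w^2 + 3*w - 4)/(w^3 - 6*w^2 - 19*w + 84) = (w - 1)/(w^2 - 10*w + 21)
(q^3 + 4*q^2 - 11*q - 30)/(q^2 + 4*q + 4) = (q^2 + 2*q - 15)/(q + 2)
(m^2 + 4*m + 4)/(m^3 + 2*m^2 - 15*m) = (m^2 + 4*m + 4)/(m*(m^2 + 2*m - 15))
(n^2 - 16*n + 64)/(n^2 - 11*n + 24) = (n - 8)/(n - 3)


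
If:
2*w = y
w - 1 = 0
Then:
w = 1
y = 2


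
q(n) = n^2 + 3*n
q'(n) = 2*n + 3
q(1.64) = 7.61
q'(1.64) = 6.28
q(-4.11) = 4.56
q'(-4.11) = -5.22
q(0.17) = 0.54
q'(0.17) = 3.34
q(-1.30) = -2.21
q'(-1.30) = 0.40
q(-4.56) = 7.11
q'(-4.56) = -6.12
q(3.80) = 25.84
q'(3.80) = 10.60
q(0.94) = 3.70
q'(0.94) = 4.88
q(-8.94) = 53.10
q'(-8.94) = -14.88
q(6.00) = 54.00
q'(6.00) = 15.00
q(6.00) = 54.00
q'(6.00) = 15.00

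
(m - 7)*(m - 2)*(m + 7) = m^3 - 2*m^2 - 49*m + 98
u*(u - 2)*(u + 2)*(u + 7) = u^4 + 7*u^3 - 4*u^2 - 28*u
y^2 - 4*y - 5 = (y - 5)*(y + 1)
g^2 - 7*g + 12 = (g - 4)*(g - 3)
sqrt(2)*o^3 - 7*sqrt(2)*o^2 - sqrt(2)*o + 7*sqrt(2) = (o - 7)*(o - 1)*(sqrt(2)*o + sqrt(2))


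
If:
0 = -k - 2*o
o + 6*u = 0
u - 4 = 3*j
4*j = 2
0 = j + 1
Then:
No Solution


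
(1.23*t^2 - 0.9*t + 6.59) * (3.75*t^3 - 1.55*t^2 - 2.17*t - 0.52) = 4.6125*t^5 - 5.2815*t^4 + 23.4384*t^3 - 8.9011*t^2 - 13.8323*t - 3.4268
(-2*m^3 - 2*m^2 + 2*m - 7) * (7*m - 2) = -14*m^4 - 10*m^3 + 18*m^2 - 53*m + 14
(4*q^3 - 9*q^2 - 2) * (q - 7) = 4*q^4 - 37*q^3 + 63*q^2 - 2*q + 14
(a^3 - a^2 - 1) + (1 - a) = a^3 - a^2 - a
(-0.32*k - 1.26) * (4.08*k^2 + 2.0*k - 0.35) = -1.3056*k^3 - 5.7808*k^2 - 2.408*k + 0.441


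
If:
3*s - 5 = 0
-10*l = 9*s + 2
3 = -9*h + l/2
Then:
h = -77/180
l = -17/10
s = 5/3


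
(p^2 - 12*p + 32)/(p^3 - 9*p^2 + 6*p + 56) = (p - 8)/(p^2 - 5*p - 14)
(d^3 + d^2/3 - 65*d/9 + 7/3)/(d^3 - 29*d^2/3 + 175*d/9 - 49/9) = (d + 3)/(d - 7)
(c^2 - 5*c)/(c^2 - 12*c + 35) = c/(c - 7)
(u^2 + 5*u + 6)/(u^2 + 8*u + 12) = (u + 3)/(u + 6)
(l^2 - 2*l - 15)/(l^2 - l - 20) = (l + 3)/(l + 4)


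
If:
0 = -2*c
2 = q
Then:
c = 0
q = 2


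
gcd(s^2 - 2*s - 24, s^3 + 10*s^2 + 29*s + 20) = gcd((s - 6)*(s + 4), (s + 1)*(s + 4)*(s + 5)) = s + 4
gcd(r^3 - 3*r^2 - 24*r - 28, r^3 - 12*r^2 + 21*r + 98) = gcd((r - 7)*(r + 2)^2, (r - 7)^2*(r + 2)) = r^2 - 5*r - 14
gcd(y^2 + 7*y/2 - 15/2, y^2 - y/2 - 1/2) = 1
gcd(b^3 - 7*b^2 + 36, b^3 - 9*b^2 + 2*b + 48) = b^2 - b - 6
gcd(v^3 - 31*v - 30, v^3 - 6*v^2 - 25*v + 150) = v^2 - v - 30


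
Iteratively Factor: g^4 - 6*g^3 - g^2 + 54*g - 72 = (g - 4)*(g^3 - 2*g^2 - 9*g + 18) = (g - 4)*(g - 3)*(g^2 + g - 6) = (g - 4)*(g - 3)*(g - 2)*(g + 3)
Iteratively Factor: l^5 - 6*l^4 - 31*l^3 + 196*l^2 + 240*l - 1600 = (l - 5)*(l^4 - l^3 - 36*l^2 + 16*l + 320) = (l - 5)*(l + 4)*(l^3 - 5*l^2 - 16*l + 80) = (l - 5)^2*(l + 4)*(l^2 - 16) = (l - 5)^2*(l + 4)^2*(l - 4)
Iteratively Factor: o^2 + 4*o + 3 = (o + 1)*(o + 3)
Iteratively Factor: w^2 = (w)*(w)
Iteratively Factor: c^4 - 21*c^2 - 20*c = (c + 4)*(c^3 - 4*c^2 - 5*c) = (c + 1)*(c + 4)*(c^2 - 5*c) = c*(c + 1)*(c + 4)*(c - 5)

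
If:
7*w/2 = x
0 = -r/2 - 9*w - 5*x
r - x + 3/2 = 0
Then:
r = -159/113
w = 3/113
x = 21/226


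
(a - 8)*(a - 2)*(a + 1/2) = a^3 - 19*a^2/2 + 11*a + 8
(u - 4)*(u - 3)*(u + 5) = u^3 - 2*u^2 - 23*u + 60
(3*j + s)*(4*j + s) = 12*j^2 + 7*j*s + s^2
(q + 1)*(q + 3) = q^2 + 4*q + 3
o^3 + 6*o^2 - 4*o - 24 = (o - 2)*(o + 2)*(o + 6)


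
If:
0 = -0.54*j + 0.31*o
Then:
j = 0.574074074074074*o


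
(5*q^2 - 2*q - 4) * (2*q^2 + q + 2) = 10*q^4 + q^3 - 8*q - 8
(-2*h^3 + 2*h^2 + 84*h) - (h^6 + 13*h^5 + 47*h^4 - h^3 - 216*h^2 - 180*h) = -h^6 - 13*h^5 - 47*h^4 - h^3 + 218*h^2 + 264*h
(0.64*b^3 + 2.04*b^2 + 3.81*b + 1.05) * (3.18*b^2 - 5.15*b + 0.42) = 2.0352*b^5 + 3.1912*b^4 + 1.8786*b^3 - 15.4257*b^2 - 3.8073*b + 0.441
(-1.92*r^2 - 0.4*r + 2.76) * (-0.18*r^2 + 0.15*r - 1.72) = 0.3456*r^4 - 0.216*r^3 + 2.7456*r^2 + 1.102*r - 4.7472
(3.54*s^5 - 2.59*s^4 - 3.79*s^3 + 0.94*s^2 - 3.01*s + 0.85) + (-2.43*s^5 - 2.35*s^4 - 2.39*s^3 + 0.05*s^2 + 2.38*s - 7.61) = 1.11*s^5 - 4.94*s^4 - 6.18*s^3 + 0.99*s^2 - 0.63*s - 6.76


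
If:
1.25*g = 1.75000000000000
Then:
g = 1.40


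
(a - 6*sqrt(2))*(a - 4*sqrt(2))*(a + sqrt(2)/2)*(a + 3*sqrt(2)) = a^4 - 13*sqrt(2)*a^3/2 - 19*a^2 + 138*sqrt(2)*a + 144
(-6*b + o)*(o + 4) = -6*b*o - 24*b + o^2 + 4*o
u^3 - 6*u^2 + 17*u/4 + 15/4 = (u - 5)*(u - 3/2)*(u + 1/2)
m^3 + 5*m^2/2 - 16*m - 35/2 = (m - 7/2)*(m + 1)*(m + 5)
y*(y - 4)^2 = y^3 - 8*y^2 + 16*y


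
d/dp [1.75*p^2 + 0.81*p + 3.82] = 3.5*p + 0.81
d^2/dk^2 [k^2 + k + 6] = 2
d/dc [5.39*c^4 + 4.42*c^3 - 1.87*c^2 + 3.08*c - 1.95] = 21.56*c^3 + 13.26*c^2 - 3.74*c + 3.08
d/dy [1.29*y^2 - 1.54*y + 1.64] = 2.58*y - 1.54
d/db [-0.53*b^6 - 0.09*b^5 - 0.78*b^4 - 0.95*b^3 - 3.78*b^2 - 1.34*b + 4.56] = -3.18*b^5 - 0.45*b^4 - 3.12*b^3 - 2.85*b^2 - 7.56*b - 1.34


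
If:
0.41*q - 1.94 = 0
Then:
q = 4.73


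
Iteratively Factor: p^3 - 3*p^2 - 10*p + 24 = (p - 2)*(p^2 - p - 12) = (p - 2)*(p + 3)*(p - 4)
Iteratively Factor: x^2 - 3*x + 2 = (x - 2)*(x - 1)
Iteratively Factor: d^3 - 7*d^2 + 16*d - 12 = (d - 2)*(d^2 - 5*d + 6) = (d - 3)*(d - 2)*(d - 2)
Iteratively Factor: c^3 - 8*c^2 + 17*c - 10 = (c - 2)*(c^2 - 6*c + 5) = (c - 5)*(c - 2)*(c - 1)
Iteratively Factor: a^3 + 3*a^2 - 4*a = (a - 1)*(a^2 + 4*a) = a*(a - 1)*(a + 4)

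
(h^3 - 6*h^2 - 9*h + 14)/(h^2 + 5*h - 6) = (h^2 - 5*h - 14)/(h + 6)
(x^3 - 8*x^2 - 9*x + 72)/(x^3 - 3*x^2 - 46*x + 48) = (x^2 - 9)/(x^2 + 5*x - 6)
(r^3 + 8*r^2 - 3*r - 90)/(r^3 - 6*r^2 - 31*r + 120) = (r + 6)/(r - 8)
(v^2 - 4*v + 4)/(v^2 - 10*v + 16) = (v - 2)/(v - 8)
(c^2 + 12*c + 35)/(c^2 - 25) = (c + 7)/(c - 5)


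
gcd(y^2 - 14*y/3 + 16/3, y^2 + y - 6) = y - 2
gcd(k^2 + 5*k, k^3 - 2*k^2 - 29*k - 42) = 1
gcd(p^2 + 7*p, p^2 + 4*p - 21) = p + 7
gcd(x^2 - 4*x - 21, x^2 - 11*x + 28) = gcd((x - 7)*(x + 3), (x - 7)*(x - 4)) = x - 7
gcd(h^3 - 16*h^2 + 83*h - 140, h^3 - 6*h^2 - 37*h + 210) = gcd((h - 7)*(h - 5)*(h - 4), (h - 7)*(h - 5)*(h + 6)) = h^2 - 12*h + 35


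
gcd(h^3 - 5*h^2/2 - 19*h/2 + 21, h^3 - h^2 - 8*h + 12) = h^2 + h - 6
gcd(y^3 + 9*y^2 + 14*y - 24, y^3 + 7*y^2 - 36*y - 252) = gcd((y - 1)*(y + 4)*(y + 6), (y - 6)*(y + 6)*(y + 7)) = y + 6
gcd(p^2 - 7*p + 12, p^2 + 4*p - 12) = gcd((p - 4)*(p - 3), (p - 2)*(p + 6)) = 1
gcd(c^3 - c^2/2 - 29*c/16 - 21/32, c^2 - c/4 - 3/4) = c + 3/4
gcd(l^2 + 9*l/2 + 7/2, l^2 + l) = l + 1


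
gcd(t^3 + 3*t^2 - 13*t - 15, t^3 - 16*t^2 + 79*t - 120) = t - 3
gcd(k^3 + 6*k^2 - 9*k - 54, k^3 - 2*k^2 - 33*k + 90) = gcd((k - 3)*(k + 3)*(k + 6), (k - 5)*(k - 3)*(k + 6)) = k^2 + 3*k - 18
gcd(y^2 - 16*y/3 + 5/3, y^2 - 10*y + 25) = y - 5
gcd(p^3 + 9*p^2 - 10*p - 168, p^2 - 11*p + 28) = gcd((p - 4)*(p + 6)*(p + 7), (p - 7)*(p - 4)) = p - 4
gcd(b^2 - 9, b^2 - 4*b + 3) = b - 3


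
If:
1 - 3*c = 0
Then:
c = 1/3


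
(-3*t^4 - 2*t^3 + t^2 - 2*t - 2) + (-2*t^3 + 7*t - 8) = -3*t^4 - 4*t^3 + t^2 + 5*t - 10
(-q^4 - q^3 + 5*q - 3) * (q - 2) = -q^5 + q^4 + 2*q^3 + 5*q^2 - 13*q + 6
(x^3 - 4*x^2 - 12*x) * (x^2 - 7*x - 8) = x^5 - 11*x^4 + 8*x^3 + 116*x^2 + 96*x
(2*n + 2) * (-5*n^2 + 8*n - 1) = -10*n^3 + 6*n^2 + 14*n - 2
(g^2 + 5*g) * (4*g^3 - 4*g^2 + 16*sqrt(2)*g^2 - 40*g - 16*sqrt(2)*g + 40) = 4*g^5 + 16*g^4 + 16*sqrt(2)*g^4 - 60*g^3 + 64*sqrt(2)*g^3 - 160*g^2 - 80*sqrt(2)*g^2 + 200*g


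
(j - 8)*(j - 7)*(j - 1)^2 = j^4 - 17*j^3 + 87*j^2 - 127*j + 56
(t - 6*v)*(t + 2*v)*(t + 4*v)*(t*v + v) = t^4*v + t^3*v - 28*t^2*v^3 - 48*t*v^4 - 28*t*v^3 - 48*v^4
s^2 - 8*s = s*(s - 8)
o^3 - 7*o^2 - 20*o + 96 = (o - 8)*(o - 3)*(o + 4)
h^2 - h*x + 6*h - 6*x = (h + 6)*(h - x)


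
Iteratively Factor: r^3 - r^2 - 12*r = (r + 3)*(r^2 - 4*r) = (r - 4)*(r + 3)*(r)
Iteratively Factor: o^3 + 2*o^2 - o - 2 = (o + 1)*(o^2 + o - 2) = (o - 1)*(o + 1)*(o + 2)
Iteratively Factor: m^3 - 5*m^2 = (m)*(m^2 - 5*m) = m^2*(m - 5)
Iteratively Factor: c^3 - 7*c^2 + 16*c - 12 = (c - 3)*(c^2 - 4*c + 4) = (c - 3)*(c - 2)*(c - 2)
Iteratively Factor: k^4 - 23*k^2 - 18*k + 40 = (k - 1)*(k^3 + k^2 - 22*k - 40) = (k - 5)*(k - 1)*(k^2 + 6*k + 8) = (k - 5)*(k - 1)*(k + 2)*(k + 4)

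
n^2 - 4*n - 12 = (n - 6)*(n + 2)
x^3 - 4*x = x*(x - 2)*(x + 2)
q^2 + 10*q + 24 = (q + 4)*(q + 6)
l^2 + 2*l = l*(l + 2)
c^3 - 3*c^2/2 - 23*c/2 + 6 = (c - 4)*(c - 1/2)*(c + 3)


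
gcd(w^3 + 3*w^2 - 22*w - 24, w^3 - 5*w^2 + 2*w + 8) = w^2 - 3*w - 4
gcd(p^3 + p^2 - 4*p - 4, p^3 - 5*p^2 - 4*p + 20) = p^2 - 4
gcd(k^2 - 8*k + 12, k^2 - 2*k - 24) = k - 6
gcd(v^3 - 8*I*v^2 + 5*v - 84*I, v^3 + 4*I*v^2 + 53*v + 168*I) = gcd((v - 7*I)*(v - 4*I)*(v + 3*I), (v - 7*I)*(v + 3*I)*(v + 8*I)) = v^2 - 4*I*v + 21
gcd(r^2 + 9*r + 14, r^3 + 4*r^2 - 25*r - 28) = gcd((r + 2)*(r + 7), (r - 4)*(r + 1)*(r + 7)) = r + 7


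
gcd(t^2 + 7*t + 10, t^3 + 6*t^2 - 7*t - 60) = t + 5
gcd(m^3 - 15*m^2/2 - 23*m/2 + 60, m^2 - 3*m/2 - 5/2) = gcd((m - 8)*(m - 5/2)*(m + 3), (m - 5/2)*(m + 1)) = m - 5/2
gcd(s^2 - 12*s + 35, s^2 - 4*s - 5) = s - 5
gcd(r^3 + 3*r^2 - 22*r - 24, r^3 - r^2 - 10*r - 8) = r^2 - 3*r - 4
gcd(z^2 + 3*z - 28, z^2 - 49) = z + 7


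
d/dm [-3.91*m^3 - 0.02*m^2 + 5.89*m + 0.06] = -11.73*m^2 - 0.04*m + 5.89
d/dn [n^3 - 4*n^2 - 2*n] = 3*n^2 - 8*n - 2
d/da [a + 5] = 1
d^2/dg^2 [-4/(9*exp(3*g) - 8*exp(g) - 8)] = 4*(2*(27*exp(2*g) - 8)^2*exp(g) + (81*exp(2*g) - 8)*(-9*exp(3*g) + 8*exp(g) + 8))*exp(g)/(-9*exp(3*g) + 8*exp(g) + 8)^3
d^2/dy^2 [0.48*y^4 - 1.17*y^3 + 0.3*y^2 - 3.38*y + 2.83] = 5.76*y^2 - 7.02*y + 0.6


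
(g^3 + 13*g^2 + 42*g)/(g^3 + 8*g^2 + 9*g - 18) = g*(g + 7)/(g^2 + 2*g - 3)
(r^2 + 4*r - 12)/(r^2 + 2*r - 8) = (r + 6)/(r + 4)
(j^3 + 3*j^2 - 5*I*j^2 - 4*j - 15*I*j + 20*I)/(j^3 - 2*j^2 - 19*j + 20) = (j - 5*I)/(j - 5)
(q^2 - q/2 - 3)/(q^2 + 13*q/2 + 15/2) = (q - 2)/(q + 5)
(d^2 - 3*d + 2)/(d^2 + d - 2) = (d - 2)/(d + 2)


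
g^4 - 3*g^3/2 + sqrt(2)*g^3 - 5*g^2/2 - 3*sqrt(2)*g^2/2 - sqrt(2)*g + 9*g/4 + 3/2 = (g - 2)*(g + 1/2)*(g - sqrt(2)/2)*(g + 3*sqrt(2)/2)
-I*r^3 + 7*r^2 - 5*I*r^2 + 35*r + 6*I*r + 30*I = (r + 5)*(r + 6*I)*(-I*r + 1)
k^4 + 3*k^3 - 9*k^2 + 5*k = k*(k - 1)^2*(k + 5)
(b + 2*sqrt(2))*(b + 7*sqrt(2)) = b^2 + 9*sqrt(2)*b + 28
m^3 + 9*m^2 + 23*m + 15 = (m + 1)*(m + 3)*(m + 5)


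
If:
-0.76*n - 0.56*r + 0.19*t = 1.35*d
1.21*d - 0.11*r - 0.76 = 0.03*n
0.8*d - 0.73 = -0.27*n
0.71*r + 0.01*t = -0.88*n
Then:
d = 0.52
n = 1.16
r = -1.49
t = 3.94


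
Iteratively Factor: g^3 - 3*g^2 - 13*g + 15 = (g - 5)*(g^2 + 2*g - 3) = (g - 5)*(g + 3)*(g - 1)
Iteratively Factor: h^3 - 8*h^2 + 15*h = (h - 5)*(h^2 - 3*h) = (h - 5)*(h - 3)*(h)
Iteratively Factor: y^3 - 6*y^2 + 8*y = (y)*(y^2 - 6*y + 8) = y*(y - 4)*(y - 2)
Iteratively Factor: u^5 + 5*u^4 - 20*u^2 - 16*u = (u + 2)*(u^4 + 3*u^3 - 6*u^2 - 8*u) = (u - 2)*(u + 2)*(u^3 + 5*u^2 + 4*u) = u*(u - 2)*(u + 2)*(u^2 + 5*u + 4) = u*(u - 2)*(u + 2)*(u + 4)*(u + 1)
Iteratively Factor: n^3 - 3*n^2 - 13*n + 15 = (n - 5)*(n^2 + 2*n - 3) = (n - 5)*(n + 3)*(n - 1)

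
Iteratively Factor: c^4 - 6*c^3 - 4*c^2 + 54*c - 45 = (c + 3)*(c^3 - 9*c^2 + 23*c - 15) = (c - 1)*(c + 3)*(c^2 - 8*c + 15) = (c - 5)*(c - 1)*(c + 3)*(c - 3)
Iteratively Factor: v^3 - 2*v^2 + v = (v - 1)*(v^2 - v) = v*(v - 1)*(v - 1)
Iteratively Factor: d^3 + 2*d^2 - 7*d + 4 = (d + 4)*(d^2 - 2*d + 1) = (d - 1)*(d + 4)*(d - 1)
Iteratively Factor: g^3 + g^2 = (g + 1)*(g^2) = g*(g + 1)*(g)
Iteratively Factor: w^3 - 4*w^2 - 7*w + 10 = (w - 5)*(w^2 + w - 2) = (w - 5)*(w - 1)*(w + 2)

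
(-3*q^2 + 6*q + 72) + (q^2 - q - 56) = -2*q^2 + 5*q + 16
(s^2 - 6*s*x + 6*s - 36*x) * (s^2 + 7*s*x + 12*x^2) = s^4 + s^3*x + 6*s^3 - 30*s^2*x^2 + 6*s^2*x - 72*s*x^3 - 180*s*x^2 - 432*x^3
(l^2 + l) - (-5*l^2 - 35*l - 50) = 6*l^2 + 36*l + 50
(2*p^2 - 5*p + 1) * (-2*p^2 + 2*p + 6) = -4*p^4 + 14*p^3 - 28*p + 6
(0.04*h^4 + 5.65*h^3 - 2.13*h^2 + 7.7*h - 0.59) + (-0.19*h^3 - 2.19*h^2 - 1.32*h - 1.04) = 0.04*h^4 + 5.46*h^3 - 4.32*h^2 + 6.38*h - 1.63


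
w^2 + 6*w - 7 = (w - 1)*(w + 7)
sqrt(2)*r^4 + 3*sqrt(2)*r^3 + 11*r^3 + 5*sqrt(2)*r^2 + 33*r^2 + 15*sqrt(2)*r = r*(r + 3)*(r + 5*sqrt(2))*(sqrt(2)*r + 1)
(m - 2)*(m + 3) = m^2 + m - 6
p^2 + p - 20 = (p - 4)*(p + 5)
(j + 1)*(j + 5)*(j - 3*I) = j^3 + 6*j^2 - 3*I*j^2 + 5*j - 18*I*j - 15*I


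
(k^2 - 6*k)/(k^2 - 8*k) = (k - 6)/(k - 8)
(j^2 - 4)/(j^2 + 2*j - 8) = (j + 2)/(j + 4)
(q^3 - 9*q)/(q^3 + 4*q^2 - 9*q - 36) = q/(q + 4)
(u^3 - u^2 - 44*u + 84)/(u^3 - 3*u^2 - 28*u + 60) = (u + 7)/(u + 5)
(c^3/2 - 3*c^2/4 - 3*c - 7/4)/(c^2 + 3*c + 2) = (2*c^2 - 5*c - 7)/(4*(c + 2))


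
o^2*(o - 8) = o^3 - 8*o^2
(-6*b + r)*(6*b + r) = -36*b^2 + r^2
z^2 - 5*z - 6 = (z - 6)*(z + 1)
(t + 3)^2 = t^2 + 6*t + 9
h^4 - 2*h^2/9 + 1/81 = (h - 1/3)^2*(h + 1/3)^2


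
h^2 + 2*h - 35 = (h - 5)*(h + 7)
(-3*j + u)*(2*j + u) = -6*j^2 - j*u + u^2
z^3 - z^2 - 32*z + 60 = (z - 5)*(z - 2)*(z + 6)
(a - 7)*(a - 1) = a^2 - 8*a + 7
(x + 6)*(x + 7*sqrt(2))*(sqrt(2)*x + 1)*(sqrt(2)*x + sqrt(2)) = 2*x^4 + 14*x^3 + 15*sqrt(2)*x^3 + 26*x^2 + 105*sqrt(2)*x^2 + 98*x + 90*sqrt(2)*x + 84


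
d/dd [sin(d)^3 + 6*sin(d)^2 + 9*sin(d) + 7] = 3*(sin(d)^2 + 4*sin(d) + 3)*cos(d)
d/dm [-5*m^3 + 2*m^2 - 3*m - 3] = -15*m^2 + 4*m - 3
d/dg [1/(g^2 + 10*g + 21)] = 2*(-g - 5)/(g^2 + 10*g + 21)^2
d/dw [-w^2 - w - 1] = -2*w - 1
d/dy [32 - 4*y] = -4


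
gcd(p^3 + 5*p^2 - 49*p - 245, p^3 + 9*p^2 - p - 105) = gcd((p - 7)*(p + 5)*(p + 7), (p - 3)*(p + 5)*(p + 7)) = p^2 + 12*p + 35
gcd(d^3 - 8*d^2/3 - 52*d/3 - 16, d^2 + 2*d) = d + 2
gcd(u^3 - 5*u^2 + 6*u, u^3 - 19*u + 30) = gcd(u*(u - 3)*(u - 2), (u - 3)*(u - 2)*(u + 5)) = u^2 - 5*u + 6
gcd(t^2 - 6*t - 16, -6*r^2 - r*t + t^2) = 1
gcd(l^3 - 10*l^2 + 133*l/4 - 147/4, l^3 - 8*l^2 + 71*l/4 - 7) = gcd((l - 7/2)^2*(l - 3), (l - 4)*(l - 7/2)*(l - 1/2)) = l - 7/2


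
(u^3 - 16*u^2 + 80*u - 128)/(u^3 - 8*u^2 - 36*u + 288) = (u^2 - 8*u + 16)/(u^2 - 36)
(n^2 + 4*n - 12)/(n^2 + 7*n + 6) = (n - 2)/(n + 1)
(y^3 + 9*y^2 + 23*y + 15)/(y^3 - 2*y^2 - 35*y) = (y^2 + 4*y + 3)/(y*(y - 7))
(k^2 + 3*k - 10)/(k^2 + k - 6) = (k + 5)/(k + 3)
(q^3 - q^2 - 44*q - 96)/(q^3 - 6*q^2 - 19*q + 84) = (q^2 - 5*q - 24)/(q^2 - 10*q + 21)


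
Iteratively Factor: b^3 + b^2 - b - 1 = (b + 1)*(b^2 - 1) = (b - 1)*(b + 1)*(b + 1)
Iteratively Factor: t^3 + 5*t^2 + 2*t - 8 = (t + 2)*(t^2 + 3*t - 4) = (t - 1)*(t + 2)*(t + 4)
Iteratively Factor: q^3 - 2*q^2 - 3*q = (q + 1)*(q^2 - 3*q) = q*(q + 1)*(q - 3)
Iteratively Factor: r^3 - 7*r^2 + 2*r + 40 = (r + 2)*(r^2 - 9*r + 20) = (r - 5)*(r + 2)*(r - 4)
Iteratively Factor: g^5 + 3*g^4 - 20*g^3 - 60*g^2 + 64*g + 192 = (g + 2)*(g^4 + g^3 - 22*g^2 - 16*g + 96) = (g + 2)*(g + 4)*(g^3 - 3*g^2 - 10*g + 24) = (g - 2)*(g + 2)*(g + 4)*(g^2 - g - 12) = (g - 4)*(g - 2)*(g + 2)*(g + 4)*(g + 3)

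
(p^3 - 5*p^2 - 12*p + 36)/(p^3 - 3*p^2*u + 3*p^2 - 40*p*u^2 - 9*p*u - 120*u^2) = (p^2 - 8*p + 12)/(p^2 - 3*p*u - 40*u^2)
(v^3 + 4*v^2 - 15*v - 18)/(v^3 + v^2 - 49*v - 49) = (v^2 + 3*v - 18)/(v^2 - 49)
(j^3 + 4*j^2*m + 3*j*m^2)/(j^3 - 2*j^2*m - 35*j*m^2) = (j^2 + 4*j*m + 3*m^2)/(j^2 - 2*j*m - 35*m^2)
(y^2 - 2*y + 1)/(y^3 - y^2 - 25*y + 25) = (y - 1)/(y^2 - 25)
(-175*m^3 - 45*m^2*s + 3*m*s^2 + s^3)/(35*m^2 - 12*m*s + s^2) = (25*m^2 + 10*m*s + s^2)/(-5*m + s)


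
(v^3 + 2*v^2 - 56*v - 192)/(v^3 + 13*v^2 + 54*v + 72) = (v - 8)/(v + 3)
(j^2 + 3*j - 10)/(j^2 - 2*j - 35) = (j - 2)/(j - 7)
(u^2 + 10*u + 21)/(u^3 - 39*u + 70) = (u + 3)/(u^2 - 7*u + 10)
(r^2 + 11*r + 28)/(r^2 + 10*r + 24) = (r + 7)/(r + 6)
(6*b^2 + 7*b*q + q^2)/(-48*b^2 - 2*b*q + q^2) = (b + q)/(-8*b + q)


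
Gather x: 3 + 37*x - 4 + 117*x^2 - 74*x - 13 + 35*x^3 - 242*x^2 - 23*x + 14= 35*x^3 - 125*x^2 - 60*x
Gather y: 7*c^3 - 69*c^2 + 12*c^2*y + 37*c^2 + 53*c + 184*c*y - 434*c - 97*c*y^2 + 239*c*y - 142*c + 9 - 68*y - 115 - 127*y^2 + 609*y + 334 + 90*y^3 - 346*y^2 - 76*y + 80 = 7*c^3 - 32*c^2 - 523*c + 90*y^3 + y^2*(-97*c - 473) + y*(12*c^2 + 423*c + 465) + 308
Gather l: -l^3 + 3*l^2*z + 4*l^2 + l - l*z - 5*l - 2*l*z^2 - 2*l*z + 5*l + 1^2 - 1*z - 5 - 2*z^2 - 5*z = -l^3 + l^2*(3*z + 4) + l*(-2*z^2 - 3*z + 1) - 2*z^2 - 6*z - 4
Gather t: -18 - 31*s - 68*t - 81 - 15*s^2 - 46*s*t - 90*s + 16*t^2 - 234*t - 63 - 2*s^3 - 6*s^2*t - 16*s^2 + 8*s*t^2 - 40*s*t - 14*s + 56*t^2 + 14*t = -2*s^3 - 31*s^2 - 135*s + t^2*(8*s + 72) + t*(-6*s^2 - 86*s - 288) - 162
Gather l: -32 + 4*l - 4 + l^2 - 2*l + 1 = l^2 + 2*l - 35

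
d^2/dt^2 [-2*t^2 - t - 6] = -4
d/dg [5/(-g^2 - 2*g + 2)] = 10*(g + 1)/(g^2 + 2*g - 2)^2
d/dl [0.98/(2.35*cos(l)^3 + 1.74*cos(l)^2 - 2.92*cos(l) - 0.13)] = (6.909*cos(l)^2 + 3.4104*cos(l) - 2.8616)*sin(l)/(2.35*cos(l)^3 + 1.74*cos(l)^2 - 2.92*cos(l) - 0.13)^2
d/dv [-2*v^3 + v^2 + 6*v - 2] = -6*v^2 + 2*v + 6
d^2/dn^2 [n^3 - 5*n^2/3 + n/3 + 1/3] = 6*n - 10/3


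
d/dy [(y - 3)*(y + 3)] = 2*y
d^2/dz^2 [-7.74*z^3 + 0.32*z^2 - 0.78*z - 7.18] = 0.64 - 46.44*z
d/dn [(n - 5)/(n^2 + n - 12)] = (n^2 + n - (n - 5)*(2*n + 1) - 12)/(n^2 + n - 12)^2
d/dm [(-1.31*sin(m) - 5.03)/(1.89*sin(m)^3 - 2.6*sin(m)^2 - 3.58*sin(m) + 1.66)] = (4.9518*sin(m)^3 + 25.1141*sin(m)^2 - 26.156*sin(m) - 20.182)*cos(m)/(3.5721*sin(m)^6 - 9.828*sin(m)^5 - 6.7724*sin(m)^4 + 24.8908*sin(m)^3 + 4.1844*sin(m)^2 - 11.8856*sin(m) + 2.7556)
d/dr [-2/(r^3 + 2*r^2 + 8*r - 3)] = 2*(3*r^2 + 4*r + 8)/(r^3 + 2*r^2 + 8*r - 3)^2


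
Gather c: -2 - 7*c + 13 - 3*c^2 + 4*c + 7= -3*c^2 - 3*c + 18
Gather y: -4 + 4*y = 4*y - 4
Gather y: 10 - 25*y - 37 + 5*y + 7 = -20*y - 20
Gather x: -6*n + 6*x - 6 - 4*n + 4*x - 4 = -10*n + 10*x - 10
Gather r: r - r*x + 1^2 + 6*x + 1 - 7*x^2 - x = r*(1 - x) - 7*x^2 + 5*x + 2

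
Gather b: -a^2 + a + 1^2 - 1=-a^2 + a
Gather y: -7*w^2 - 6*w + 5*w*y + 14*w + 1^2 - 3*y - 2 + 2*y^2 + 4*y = -7*w^2 + 8*w + 2*y^2 + y*(5*w + 1) - 1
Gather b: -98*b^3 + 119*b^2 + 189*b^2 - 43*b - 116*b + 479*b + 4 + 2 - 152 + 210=-98*b^3 + 308*b^2 + 320*b + 64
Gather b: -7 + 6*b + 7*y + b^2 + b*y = b^2 + b*(y + 6) + 7*y - 7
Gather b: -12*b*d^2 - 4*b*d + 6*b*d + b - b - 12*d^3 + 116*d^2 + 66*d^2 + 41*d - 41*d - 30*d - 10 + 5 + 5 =b*(-12*d^2 + 2*d) - 12*d^3 + 182*d^2 - 30*d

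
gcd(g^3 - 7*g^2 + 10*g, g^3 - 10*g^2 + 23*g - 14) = g - 2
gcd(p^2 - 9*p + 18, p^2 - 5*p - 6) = p - 6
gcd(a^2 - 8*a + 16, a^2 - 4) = 1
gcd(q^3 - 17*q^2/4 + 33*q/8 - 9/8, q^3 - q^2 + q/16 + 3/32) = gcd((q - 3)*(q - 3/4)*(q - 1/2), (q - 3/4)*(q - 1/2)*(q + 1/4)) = q^2 - 5*q/4 + 3/8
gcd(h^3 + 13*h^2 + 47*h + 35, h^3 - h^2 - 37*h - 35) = h^2 + 6*h + 5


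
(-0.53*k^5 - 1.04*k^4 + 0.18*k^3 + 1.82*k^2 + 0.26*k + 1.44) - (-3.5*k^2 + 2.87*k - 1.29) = -0.53*k^5 - 1.04*k^4 + 0.18*k^3 + 5.32*k^2 - 2.61*k + 2.73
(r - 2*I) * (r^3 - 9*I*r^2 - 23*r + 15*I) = r^4 - 11*I*r^3 - 41*r^2 + 61*I*r + 30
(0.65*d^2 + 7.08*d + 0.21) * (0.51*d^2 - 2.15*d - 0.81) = 0.3315*d^4 + 2.2133*d^3 - 15.6414*d^2 - 6.1863*d - 0.1701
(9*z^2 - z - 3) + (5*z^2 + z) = 14*z^2 - 3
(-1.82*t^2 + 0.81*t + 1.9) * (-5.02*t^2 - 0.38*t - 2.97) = 9.1364*t^4 - 3.3746*t^3 - 4.4404*t^2 - 3.1277*t - 5.643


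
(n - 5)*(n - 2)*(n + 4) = n^3 - 3*n^2 - 18*n + 40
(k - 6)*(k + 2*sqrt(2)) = k^2 - 6*k + 2*sqrt(2)*k - 12*sqrt(2)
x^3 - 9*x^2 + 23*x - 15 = (x - 5)*(x - 3)*(x - 1)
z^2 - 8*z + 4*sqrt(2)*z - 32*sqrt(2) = (z - 8)*(z + 4*sqrt(2))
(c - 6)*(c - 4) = c^2 - 10*c + 24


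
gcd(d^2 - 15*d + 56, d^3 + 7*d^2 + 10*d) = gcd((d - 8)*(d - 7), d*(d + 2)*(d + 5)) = 1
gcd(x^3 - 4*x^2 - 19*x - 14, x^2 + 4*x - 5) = 1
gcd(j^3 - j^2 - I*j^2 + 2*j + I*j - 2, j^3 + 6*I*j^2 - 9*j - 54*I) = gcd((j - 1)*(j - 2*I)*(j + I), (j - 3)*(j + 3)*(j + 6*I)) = 1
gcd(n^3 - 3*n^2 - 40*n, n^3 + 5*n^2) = n^2 + 5*n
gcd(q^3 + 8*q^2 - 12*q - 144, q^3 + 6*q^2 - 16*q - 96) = q^2 + 2*q - 24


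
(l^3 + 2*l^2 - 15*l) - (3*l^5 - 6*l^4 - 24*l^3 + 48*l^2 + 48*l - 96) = -3*l^5 + 6*l^4 + 25*l^3 - 46*l^2 - 63*l + 96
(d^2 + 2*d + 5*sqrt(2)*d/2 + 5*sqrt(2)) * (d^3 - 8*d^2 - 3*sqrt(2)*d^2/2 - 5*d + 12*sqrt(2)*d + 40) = d^5 - 6*d^4 + sqrt(2)*d^4 - 57*d^3/2 - 6*sqrt(2)*d^3 - 57*sqrt(2)*d^2/2 + 75*d^2 + 75*sqrt(2)*d + 200*d + 200*sqrt(2)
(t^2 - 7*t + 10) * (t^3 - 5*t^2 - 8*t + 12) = t^5 - 12*t^4 + 37*t^3 + 18*t^2 - 164*t + 120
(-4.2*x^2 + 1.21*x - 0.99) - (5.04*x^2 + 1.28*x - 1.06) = -9.24*x^2 - 0.0700000000000001*x + 0.0700000000000001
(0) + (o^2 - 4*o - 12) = o^2 - 4*o - 12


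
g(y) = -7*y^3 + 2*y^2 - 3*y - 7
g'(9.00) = -1668.00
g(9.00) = -4975.00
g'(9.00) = -1668.00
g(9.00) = -4975.00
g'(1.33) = -34.83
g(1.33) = -23.92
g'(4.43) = -397.40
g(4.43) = -589.61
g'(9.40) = -1820.96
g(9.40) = -5672.57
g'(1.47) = -42.50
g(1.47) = -29.32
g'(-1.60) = -63.16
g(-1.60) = 31.59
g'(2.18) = -94.08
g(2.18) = -76.56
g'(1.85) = -67.47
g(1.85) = -50.03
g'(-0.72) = -16.77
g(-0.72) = -1.19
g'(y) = -21*y^2 + 4*y - 3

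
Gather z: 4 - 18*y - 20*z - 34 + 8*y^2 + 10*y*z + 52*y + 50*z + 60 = 8*y^2 + 34*y + z*(10*y + 30) + 30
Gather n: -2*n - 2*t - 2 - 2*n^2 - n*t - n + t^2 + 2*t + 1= -2*n^2 + n*(-t - 3) + t^2 - 1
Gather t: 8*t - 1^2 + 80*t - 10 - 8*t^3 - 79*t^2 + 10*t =-8*t^3 - 79*t^2 + 98*t - 11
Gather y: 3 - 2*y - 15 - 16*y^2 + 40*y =-16*y^2 + 38*y - 12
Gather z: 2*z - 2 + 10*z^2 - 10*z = 10*z^2 - 8*z - 2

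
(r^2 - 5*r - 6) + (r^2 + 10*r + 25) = 2*r^2 + 5*r + 19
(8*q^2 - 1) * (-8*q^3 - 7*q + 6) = -64*q^5 - 48*q^3 + 48*q^2 + 7*q - 6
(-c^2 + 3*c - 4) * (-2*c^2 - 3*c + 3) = 2*c^4 - 3*c^3 - 4*c^2 + 21*c - 12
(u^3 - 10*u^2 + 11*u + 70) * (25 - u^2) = -u^5 + 10*u^4 + 14*u^3 - 320*u^2 + 275*u + 1750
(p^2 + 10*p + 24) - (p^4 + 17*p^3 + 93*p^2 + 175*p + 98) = -p^4 - 17*p^3 - 92*p^2 - 165*p - 74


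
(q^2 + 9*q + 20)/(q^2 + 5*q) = (q + 4)/q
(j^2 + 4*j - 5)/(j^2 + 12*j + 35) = (j - 1)/(j + 7)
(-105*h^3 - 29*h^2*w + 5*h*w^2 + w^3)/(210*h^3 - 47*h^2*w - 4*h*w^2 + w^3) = (3*h + w)/(-6*h + w)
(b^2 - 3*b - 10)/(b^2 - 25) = (b + 2)/(b + 5)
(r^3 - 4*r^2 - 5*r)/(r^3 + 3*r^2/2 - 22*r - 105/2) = 2*r*(r + 1)/(2*r^2 + 13*r + 21)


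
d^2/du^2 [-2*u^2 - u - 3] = -4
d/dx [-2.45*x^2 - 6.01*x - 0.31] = -4.9*x - 6.01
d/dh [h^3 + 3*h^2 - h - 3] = 3*h^2 + 6*h - 1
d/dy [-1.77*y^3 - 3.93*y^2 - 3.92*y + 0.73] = -5.31*y^2 - 7.86*y - 3.92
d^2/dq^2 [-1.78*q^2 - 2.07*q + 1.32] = -3.56000000000000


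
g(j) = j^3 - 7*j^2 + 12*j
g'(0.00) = 12.00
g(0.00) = 0.00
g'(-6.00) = 204.00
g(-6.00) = -540.00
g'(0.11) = 10.50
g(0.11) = 1.24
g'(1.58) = -2.63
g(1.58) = 5.43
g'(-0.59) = 21.30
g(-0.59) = -9.72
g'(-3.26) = 89.52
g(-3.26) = -148.16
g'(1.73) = -3.24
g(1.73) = 4.99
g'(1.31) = -1.19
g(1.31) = 5.96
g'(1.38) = -1.61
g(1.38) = 5.86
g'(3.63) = 0.71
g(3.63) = -0.85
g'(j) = 3*j^2 - 14*j + 12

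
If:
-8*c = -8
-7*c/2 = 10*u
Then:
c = 1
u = -7/20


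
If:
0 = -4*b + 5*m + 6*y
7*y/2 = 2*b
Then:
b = 7*y/4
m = y/5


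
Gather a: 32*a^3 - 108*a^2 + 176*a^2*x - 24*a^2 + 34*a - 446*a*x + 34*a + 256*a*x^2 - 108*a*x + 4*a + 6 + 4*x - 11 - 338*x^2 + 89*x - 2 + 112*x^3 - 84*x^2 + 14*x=32*a^3 + a^2*(176*x - 132) + a*(256*x^2 - 554*x + 72) + 112*x^3 - 422*x^2 + 107*x - 7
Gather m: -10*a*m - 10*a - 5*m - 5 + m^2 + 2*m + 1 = -10*a + m^2 + m*(-10*a - 3) - 4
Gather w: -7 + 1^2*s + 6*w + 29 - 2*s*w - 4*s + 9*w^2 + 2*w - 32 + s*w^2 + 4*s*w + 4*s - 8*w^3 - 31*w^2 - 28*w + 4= s - 8*w^3 + w^2*(s - 22) + w*(2*s - 20) - 6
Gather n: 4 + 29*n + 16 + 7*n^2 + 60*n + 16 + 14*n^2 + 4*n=21*n^2 + 93*n + 36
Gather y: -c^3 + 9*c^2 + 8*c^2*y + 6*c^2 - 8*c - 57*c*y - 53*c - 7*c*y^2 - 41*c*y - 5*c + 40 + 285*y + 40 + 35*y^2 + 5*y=-c^3 + 15*c^2 - 66*c + y^2*(35 - 7*c) + y*(8*c^2 - 98*c + 290) + 80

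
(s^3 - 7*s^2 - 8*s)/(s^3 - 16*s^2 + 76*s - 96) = s*(s + 1)/(s^2 - 8*s + 12)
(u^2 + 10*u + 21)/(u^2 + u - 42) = (u + 3)/(u - 6)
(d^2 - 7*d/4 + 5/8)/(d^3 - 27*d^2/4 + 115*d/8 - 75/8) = (2*d - 1)/(2*d^2 - 11*d + 15)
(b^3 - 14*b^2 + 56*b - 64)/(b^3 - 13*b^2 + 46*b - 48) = (b - 4)/(b - 3)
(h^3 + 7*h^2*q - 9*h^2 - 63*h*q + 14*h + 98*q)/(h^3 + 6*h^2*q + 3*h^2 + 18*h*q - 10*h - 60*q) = (h^2 + 7*h*q - 7*h - 49*q)/(h^2 + 6*h*q + 5*h + 30*q)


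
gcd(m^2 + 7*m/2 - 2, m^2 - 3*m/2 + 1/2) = m - 1/2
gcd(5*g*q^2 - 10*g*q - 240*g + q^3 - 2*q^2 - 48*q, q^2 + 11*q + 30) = q + 6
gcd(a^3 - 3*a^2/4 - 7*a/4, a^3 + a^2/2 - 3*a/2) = a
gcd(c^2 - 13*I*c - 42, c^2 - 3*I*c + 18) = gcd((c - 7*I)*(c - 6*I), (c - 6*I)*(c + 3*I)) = c - 6*I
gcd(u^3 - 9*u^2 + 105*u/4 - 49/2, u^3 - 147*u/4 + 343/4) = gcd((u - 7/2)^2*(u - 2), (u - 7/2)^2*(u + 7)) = u^2 - 7*u + 49/4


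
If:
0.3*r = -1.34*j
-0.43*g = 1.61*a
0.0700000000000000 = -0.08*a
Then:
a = -0.88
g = 3.28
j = -0.223880597014925*r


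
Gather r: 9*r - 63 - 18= 9*r - 81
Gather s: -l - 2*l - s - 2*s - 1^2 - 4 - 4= -3*l - 3*s - 9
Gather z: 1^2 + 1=2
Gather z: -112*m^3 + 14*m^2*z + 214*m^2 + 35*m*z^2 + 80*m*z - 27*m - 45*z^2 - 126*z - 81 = -112*m^3 + 214*m^2 - 27*m + z^2*(35*m - 45) + z*(14*m^2 + 80*m - 126) - 81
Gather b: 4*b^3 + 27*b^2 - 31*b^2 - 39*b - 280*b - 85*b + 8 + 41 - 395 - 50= 4*b^3 - 4*b^2 - 404*b - 396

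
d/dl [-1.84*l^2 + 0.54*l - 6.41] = 0.54 - 3.68*l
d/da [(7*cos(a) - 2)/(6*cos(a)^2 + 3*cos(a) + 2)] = 2*(21*cos(a)^2 - 12*cos(a) - 10)*sin(a)/(-6*sin(a)^2 + 3*cos(a) + 8)^2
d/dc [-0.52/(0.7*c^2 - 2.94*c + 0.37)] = (0.728*c - 1.5288)/(0.7*c^2 - 2.94*c + 0.37)^2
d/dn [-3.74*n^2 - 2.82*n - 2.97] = -7.48*n - 2.82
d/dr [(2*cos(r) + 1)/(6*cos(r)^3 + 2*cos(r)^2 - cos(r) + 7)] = (22*cos(r) + 11*cos(2*r) + 6*cos(3*r) - 4)*sin(r)/(6*cos(r)^3 + 2*cos(r)^2 - cos(r) + 7)^2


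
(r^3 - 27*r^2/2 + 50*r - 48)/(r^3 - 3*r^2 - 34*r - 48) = (r^2 - 11*r/2 + 6)/(r^2 + 5*r + 6)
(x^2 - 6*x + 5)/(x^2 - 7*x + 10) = (x - 1)/(x - 2)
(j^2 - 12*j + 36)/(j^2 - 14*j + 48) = (j - 6)/(j - 8)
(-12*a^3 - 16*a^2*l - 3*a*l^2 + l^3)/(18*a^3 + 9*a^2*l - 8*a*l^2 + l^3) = (-2*a - l)/(3*a - l)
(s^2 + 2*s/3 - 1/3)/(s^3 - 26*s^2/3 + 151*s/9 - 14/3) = 3*(s + 1)/(3*s^2 - 25*s + 42)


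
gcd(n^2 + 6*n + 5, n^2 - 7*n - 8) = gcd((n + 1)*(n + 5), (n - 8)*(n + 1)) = n + 1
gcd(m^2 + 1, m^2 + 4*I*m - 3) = m + I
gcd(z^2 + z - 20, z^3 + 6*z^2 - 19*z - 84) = z - 4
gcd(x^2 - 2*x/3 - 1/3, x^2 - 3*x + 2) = x - 1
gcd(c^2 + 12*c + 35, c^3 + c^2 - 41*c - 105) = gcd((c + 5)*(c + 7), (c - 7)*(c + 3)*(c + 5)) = c + 5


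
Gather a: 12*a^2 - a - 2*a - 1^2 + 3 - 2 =12*a^2 - 3*a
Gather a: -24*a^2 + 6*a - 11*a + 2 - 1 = -24*a^2 - 5*a + 1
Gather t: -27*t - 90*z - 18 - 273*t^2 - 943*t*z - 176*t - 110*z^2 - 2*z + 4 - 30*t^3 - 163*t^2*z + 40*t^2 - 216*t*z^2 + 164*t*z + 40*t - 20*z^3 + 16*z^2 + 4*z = -30*t^3 + t^2*(-163*z - 233) + t*(-216*z^2 - 779*z - 163) - 20*z^3 - 94*z^2 - 88*z - 14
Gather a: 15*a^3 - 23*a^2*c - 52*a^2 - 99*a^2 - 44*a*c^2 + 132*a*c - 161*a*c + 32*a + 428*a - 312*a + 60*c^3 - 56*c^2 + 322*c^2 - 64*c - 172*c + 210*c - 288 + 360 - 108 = 15*a^3 + a^2*(-23*c - 151) + a*(-44*c^2 - 29*c + 148) + 60*c^3 + 266*c^2 - 26*c - 36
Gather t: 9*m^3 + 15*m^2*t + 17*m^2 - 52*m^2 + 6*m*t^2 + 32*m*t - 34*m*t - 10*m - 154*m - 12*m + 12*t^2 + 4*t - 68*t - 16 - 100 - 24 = 9*m^3 - 35*m^2 - 176*m + t^2*(6*m + 12) + t*(15*m^2 - 2*m - 64) - 140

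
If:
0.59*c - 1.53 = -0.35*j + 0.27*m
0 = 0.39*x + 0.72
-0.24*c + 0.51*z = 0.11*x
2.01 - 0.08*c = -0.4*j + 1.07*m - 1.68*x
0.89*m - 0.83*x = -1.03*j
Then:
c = 2.20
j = -0.35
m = -1.32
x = -1.85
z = 0.64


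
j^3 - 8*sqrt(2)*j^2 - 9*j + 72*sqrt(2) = (j - 3)*(j + 3)*(j - 8*sqrt(2))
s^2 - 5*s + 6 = (s - 3)*(s - 2)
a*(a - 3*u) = a^2 - 3*a*u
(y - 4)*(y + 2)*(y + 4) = y^3 + 2*y^2 - 16*y - 32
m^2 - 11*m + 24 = (m - 8)*(m - 3)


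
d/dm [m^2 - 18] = 2*m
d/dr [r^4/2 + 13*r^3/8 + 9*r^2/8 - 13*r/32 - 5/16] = 2*r^3 + 39*r^2/8 + 9*r/4 - 13/32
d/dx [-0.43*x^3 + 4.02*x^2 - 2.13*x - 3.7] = -1.29*x^2 + 8.04*x - 2.13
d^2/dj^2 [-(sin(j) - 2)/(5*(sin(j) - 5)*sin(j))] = (sin(j)^2 - 3*sin(j) + 28 - 38/sin(j) - 60/sin(j)^2 + 100/sin(j)^3)/(5*(sin(j) - 5)^3)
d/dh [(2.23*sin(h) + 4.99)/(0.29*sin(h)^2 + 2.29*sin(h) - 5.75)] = (-2.8942*sin(h) + 0.32335*cos(2*h) - 24.57295)*cos(h)/(0.29*sin(h)^2 + 2.29*sin(h) - 5.75)^2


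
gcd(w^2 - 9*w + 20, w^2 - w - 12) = w - 4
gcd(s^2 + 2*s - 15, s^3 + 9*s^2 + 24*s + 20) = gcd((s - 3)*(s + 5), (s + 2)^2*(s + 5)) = s + 5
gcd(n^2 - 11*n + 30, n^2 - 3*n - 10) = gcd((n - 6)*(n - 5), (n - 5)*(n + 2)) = n - 5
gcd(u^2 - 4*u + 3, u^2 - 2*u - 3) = u - 3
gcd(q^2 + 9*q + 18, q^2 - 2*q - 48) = q + 6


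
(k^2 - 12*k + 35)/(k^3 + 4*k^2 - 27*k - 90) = (k - 7)/(k^2 + 9*k + 18)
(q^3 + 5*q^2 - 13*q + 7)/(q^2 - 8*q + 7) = (q^2 + 6*q - 7)/(q - 7)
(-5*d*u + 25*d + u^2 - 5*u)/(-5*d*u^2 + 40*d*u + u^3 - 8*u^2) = (u - 5)/(u*(u - 8))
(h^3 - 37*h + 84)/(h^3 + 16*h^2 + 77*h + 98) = (h^2 - 7*h + 12)/(h^2 + 9*h + 14)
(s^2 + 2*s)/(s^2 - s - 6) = s/(s - 3)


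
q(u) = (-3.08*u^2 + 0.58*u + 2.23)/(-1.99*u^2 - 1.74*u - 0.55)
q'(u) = (0.58 - 6.16*u)/(-1.99*u^2 - 1.74*u - 0.55) + (3.98*u + 1.74)*(-3.08*u^2 + 0.58*u + 2.23)/(-1.99*u^2 - 1.74*u - 0.55)^2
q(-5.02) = 1.87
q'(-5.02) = 0.06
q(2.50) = 0.90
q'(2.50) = 0.25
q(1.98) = 0.74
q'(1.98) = 0.38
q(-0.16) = -6.38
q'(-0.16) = 16.97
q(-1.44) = 2.30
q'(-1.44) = -0.13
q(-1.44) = 2.30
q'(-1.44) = -0.13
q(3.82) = 1.12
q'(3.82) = 0.11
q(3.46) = 1.07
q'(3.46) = 0.13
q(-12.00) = 1.68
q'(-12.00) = 0.01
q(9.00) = 1.36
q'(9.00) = 0.02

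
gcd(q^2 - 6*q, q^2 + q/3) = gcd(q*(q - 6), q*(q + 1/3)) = q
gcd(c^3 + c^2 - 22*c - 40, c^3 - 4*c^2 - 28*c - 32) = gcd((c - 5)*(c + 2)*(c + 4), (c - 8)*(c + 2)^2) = c + 2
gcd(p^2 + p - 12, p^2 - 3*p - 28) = p + 4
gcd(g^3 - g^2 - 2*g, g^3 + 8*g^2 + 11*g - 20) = 1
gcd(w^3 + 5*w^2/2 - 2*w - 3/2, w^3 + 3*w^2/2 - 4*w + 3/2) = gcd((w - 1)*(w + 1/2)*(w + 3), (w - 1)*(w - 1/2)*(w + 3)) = w^2 + 2*w - 3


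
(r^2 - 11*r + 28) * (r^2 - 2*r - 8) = r^4 - 13*r^3 + 42*r^2 + 32*r - 224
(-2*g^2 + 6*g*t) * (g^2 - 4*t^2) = -2*g^4 + 6*g^3*t + 8*g^2*t^2 - 24*g*t^3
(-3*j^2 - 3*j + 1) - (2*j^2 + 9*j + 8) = -5*j^2 - 12*j - 7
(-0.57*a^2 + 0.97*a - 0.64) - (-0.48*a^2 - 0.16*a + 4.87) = -0.09*a^2 + 1.13*a - 5.51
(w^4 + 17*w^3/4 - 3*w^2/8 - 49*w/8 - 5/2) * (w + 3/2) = w^5 + 23*w^4/4 + 6*w^3 - 107*w^2/16 - 187*w/16 - 15/4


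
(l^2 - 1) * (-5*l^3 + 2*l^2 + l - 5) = -5*l^5 + 2*l^4 + 6*l^3 - 7*l^2 - l + 5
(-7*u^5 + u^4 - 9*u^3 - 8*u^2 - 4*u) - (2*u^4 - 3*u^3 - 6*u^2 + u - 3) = -7*u^5 - u^4 - 6*u^3 - 2*u^2 - 5*u + 3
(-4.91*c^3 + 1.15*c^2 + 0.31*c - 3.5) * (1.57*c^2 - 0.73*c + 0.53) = -7.7087*c^5 + 5.3898*c^4 - 2.9551*c^3 - 5.1118*c^2 + 2.7193*c - 1.855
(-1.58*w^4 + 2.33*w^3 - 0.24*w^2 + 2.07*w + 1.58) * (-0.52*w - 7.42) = 0.8216*w^5 + 10.512*w^4 - 17.1638*w^3 + 0.7044*w^2 - 16.181*w - 11.7236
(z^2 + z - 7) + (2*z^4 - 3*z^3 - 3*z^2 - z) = 2*z^4 - 3*z^3 - 2*z^2 - 7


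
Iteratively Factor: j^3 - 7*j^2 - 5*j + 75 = (j - 5)*(j^2 - 2*j - 15) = (j - 5)^2*(j + 3)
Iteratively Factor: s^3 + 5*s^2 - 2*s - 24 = (s + 3)*(s^2 + 2*s - 8) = (s - 2)*(s + 3)*(s + 4)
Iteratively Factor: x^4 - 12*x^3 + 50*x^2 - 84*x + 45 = (x - 5)*(x^3 - 7*x^2 + 15*x - 9) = (x - 5)*(x - 3)*(x^2 - 4*x + 3) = (x - 5)*(x - 3)*(x - 1)*(x - 3)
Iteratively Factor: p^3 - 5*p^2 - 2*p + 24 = (p - 3)*(p^2 - 2*p - 8) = (p - 3)*(p + 2)*(p - 4)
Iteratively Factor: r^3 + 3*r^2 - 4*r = (r + 4)*(r^2 - r) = r*(r + 4)*(r - 1)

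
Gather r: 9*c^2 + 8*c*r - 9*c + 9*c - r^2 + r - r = 9*c^2 + 8*c*r - r^2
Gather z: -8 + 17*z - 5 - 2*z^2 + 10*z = -2*z^2 + 27*z - 13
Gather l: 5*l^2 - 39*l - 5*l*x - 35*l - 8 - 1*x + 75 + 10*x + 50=5*l^2 + l*(-5*x - 74) + 9*x + 117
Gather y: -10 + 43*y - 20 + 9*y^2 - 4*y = 9*y^2 + 39*y - 30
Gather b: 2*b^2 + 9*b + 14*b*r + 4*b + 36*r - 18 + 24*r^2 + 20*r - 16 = 2*b^2 + b*(14*r + 13) + 24*r^2 + 56*r - 34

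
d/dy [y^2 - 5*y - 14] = 2*y - 5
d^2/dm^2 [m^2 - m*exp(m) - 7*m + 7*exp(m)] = -m*exp(m) + 5*exp(m) + 2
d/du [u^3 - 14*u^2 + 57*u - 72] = 3*u^2 - 28*u + 57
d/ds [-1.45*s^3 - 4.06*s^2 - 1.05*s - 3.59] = -4.35*s^2 - 8.12*s - 1.05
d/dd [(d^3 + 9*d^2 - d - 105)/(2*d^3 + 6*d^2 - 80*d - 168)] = 3*(-d^2 + d - 14)/(d^4 - 8*d^3 - 8*d^2 + 96*d + 144)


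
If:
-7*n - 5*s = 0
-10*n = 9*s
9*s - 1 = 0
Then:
No Solution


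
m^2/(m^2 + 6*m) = m/(m + 6)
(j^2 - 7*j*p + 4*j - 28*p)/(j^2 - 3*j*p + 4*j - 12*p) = (-j + 7*p)/(-j + 3*p)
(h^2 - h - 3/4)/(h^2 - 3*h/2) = (h + 1/2)/h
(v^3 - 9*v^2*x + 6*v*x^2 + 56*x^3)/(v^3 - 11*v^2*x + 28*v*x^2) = (v + 2*x)/v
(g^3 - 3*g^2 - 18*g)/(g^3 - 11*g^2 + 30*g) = (g + 3)/(g - 5)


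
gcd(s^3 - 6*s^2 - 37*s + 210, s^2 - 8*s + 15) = s - 5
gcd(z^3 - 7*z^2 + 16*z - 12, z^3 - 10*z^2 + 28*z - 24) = z^2 - 4*z + 4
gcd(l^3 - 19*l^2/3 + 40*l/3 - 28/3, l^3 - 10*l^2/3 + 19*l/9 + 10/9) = l - 2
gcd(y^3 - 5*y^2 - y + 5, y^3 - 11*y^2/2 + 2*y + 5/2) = y^2 - 6*y + 5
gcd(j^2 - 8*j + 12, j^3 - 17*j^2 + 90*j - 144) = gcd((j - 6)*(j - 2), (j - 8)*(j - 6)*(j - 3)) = j - 6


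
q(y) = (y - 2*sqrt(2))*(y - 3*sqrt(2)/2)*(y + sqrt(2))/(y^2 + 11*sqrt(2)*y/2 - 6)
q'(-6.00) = -13.96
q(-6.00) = 19.72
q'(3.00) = 0.17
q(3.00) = 0.03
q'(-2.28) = -1.47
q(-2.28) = 1.05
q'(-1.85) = -1.20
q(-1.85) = 0.48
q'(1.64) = -0.70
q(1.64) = 0.18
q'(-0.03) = -1.57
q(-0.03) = -1.37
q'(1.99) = -0.26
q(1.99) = 0.03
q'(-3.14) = -2.28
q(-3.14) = 2.64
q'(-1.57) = -1.06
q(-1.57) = 0.16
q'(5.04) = 0.46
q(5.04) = 0.71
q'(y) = (-2*y - 11*sqrt(2)/2)*(y - 2*sqrt(2))*(y - 3*sqrt(2)/2)*(y + sqrt(2))/(y^2 + 11*sqrt(2)*y/2 - 6)^2 + (y - 2*sqrt(2))*(y - 3*sqrt(2)/2)/(y^2 + 11*sqrt(2)*y/2 - 6) + (y - 2*sqrt(2))*(y + sqrt(2))/(y^2 + 11*sqrt(2)*y/2 - 6) + (y - 3*sqrt(2)/2)*(y + sqrt(2))/(y^2 + 11*sqrt(2)*y/2 - 6)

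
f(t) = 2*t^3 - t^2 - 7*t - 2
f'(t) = 6*t^2 - 2*t - 7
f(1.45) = -8.16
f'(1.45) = 2.72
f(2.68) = 10.56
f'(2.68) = 30.73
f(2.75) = 12.78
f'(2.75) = 32.88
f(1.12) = -8.28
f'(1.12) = -1.71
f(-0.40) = 0.51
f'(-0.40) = -5.24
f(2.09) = -2.74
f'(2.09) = 15.03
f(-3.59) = -82.29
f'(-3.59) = 77.51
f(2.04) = -3.46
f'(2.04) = 13.89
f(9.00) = 1312.00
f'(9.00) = 461.00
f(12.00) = 3226.00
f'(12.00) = 833.00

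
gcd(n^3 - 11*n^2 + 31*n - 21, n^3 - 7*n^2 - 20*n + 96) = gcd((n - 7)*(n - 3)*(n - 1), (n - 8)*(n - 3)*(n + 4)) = n - 3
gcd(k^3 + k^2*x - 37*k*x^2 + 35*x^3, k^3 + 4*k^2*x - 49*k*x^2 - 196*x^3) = k + 7*x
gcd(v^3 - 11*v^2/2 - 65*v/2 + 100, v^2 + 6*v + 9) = 1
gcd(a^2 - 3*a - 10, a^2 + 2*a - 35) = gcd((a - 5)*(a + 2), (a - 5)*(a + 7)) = a - 5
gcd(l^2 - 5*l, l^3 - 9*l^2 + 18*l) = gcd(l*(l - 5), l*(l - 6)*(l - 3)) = l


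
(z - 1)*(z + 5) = z^2 + 4*z - 5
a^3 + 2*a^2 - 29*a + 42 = (a - 3)*(a - 2)*(a + 7)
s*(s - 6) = s^2 - 6*s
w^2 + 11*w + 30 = (w + 5)*(w + 6)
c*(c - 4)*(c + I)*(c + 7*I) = c^4 - 4*c^3 + 8*I*c^3 - 7*c^2 - 32*I*c^2 + 28*c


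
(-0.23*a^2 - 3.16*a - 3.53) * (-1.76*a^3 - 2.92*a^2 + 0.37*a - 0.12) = 0.4048*a^5 + 6.2332*a^4 + 15.3549*a^3 + 9.166*a^2 - 0.9269*a + 0.4236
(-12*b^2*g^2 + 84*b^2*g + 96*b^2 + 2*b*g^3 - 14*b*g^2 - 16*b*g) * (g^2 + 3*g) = -12*b^2*g^4 + 48*b^2*g^3 + 348*b^2*g^2 + 288*b^2*g + 2*b*g^5 - 8*b*g^4 - 58*b*g^3 - 48*b*g^2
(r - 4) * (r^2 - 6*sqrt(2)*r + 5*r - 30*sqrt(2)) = r^3 - 6*sqrt(2)*r^2 + r^2 - 20*r - 6*sqrt(2)*r + 120*sqrt(2)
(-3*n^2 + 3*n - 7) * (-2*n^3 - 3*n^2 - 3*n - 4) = 6*n^5 + 3*n^4 + 14*n^3 + 24*n^2 + 9*n + 28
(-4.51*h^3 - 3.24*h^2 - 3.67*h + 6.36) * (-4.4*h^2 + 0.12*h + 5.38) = 19.844*h^5 + 13.7148*h^4 - 8.5046*h^3 - 45.8556*h^2 - 18.9814*h + 34.2168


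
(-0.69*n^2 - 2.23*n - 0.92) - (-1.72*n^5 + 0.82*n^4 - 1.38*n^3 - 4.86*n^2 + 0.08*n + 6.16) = 1.72*n^5 - 0.82*n^4 + 1.38*n^3 + 4.17*n^2 - 2.31*n - 7.08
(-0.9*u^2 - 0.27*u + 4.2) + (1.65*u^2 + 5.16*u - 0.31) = 0.75*u^2 + 4.89*u + 3.89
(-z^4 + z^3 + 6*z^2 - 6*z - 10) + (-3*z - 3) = -z^4 + z^3 + 6*z^2 - 9*z - 13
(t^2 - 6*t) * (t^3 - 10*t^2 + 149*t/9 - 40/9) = t^5 - 16*t^4 + 689*t^3/9 - 934*t^2/9 + 80*t/3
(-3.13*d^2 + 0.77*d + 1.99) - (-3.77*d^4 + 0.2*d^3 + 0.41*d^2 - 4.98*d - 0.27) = 3.77*d^4 - 0.2*d^3 - 3.54*d^2 + 5.75*d + 2.26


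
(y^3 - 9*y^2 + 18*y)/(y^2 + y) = (y^2 - 9*y + 18)/(y + 1)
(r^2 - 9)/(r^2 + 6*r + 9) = (r - 3)/(r + 3)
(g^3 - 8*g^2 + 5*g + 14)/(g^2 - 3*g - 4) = (g^2 - 9*g + 14)/(g - 4)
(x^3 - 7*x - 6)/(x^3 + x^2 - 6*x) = (x^3 - 7*x - 6)/(x*(x^2 + x - 6))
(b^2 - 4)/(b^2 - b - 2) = (b + 2)/(b + 1)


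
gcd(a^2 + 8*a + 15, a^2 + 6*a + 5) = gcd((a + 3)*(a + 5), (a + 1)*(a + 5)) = a + 5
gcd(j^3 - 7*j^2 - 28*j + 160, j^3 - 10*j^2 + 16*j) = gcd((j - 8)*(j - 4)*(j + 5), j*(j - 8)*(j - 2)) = j - 8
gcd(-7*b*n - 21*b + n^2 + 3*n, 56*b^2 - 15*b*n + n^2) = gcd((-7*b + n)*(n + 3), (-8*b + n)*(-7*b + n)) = 7*b - n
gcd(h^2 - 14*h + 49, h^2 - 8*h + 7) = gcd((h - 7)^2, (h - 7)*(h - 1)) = h - 7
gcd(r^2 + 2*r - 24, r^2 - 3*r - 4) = r - 4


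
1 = 1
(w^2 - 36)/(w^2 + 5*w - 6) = (w - 6)/(w - 1)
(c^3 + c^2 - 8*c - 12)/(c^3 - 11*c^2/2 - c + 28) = 2*(c^2 - c - 6)/(2*c^2 - 15*c + 28)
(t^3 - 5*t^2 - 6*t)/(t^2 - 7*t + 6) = t*(t + 1)/(t - 1)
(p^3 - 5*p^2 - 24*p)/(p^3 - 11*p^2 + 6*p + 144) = p/(p - 6)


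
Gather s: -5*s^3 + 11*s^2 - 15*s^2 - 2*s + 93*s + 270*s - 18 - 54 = -5*s^3 - 4*s^2 + 361*s - 72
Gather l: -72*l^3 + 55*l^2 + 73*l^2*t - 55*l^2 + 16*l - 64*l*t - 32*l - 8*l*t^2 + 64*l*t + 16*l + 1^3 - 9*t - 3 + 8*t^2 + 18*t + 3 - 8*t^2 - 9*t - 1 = -72*l^3 + 73*l^2*t - 8*l*t^2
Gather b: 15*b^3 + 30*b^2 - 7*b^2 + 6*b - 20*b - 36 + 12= 15*b^3 + 23*b^2 - 14*b - 24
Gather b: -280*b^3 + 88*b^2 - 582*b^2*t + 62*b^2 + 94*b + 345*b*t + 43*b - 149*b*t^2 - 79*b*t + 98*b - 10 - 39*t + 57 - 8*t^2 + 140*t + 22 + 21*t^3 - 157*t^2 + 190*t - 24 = -280*b^3 + b^2*(150 - 582*t) + b*(-149*t^2 + 266*t + 235) + 21*t^3 - 165*t^2 + 291*t + 45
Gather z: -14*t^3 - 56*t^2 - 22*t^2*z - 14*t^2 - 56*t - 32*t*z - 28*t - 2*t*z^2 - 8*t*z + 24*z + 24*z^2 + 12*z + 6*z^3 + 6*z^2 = -14*t^3 - 70*t^2 - 84*t + 6*z^3 + z^2*(30 - 2*t) + z*(-22*t^2 - 40*t + 36)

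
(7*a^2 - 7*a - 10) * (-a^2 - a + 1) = -7*a^4 + 24*a^2 + 3*a - 10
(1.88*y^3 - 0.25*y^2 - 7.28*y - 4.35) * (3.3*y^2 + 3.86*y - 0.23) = 6.204*y^5 + 6.4318*y^4 - 25.4214*y^3 - 42.3983*y^2 - 15.1166*y + 1.0005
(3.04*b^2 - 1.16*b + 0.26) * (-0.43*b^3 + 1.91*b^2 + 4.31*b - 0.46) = -1.3072*b^5 + 6.3052*b^4 + 10.775*b^3 - 5.9014*b^2 + 1.6542*b - 0.1196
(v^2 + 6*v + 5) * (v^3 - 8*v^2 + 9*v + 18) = v^5 - 2*v^4 - 34*v^3 + 32*v^2 + 153*v + 90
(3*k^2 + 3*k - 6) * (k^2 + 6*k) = 3*k^4 + 21*k^3 + 12*k^2 - 36*k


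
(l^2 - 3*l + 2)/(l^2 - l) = (l - 2)/l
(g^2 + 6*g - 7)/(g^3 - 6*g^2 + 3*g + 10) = (g^2 + 6*g - 7)/(g^3 - 6*g^2 + 3*g + 10)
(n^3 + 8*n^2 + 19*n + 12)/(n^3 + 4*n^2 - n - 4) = (n + 3)/(n - 1)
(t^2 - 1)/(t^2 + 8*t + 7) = (t - 1)/(t + 7)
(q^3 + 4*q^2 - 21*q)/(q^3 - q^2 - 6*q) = (q + 7)/(q + 2)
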